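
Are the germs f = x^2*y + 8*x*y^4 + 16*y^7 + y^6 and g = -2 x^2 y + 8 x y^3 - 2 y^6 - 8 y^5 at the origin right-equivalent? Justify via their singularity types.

The Hessian of f at 0 has rank 0. Corank 2; j^3 = x^2*y has shape L^2 M (L != M), so D-series; mu = 7 gives D_7. The Hessian of g at 0 has rank 0. Corank 2; j^3 = -2*x^2*y has shape L^2 M (L != M), so D-series; mu = 7 gives D_7. Both have type D_7, hence right-equivalent.

Yes.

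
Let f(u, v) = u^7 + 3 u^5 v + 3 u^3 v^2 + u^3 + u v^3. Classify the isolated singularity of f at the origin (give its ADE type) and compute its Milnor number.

The Hessian of f at 0 is [[0, 0], [0, 0]] with rank 0, so corank 2. A Groebner basis of the Jacobian ideal J(f) in C{u,v} is {u^3, u*v^2, 3*u^2 + v^3}; counting standard monomials gives mu = 7. Corank 2; j^3 = u^3 is a perfect cube, so E-series; the 4-jet and mu = 7 give E_7.

Type E_7, Milnor number mu = 7.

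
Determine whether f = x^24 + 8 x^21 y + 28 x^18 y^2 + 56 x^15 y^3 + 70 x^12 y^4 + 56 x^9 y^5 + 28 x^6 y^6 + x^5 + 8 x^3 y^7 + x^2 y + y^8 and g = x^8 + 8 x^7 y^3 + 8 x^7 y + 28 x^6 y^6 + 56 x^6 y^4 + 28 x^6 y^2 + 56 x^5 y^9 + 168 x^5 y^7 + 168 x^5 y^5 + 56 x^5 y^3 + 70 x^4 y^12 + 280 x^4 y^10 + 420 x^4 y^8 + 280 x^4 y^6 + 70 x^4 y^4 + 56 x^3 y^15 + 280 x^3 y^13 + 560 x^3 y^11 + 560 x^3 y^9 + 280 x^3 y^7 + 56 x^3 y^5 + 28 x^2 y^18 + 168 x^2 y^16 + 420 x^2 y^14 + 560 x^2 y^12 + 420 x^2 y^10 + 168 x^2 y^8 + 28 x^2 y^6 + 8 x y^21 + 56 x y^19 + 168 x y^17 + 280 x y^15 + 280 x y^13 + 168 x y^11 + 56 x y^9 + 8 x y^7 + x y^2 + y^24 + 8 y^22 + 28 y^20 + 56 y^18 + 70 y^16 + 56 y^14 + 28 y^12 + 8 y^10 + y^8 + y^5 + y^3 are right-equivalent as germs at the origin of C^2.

Yes.

The Hessian of f at 0 is [[0, 0], [0, 0]] with rank 0, so corank 2. A Groebner basis of the Jacobian ideal J(f) in C{x,y} is {x^2/8 + y^7, x^3, x*y}; counting standard monomials gives mu = 9. Corank 2; j^3 = x^2*y has shape L^2 M (L != M), so D-series; mu = 9 gives D_9. The Hessian of g at 0 is [[0, 0], [0, 0]] with rank 0, so corank 2. A Groebner basis of the Jacobian ideal J(g) in C{x,y} is {x^7 + y^2/8, y^3, x*y + y^2}; counting standard monomials gives mu = 9. Corank 2; j^3 = y^2*(x + y) has shape L^2 M (L != M), so D-series; mu = 9 gives D_9. Both have type D_9, hence right-equivalent.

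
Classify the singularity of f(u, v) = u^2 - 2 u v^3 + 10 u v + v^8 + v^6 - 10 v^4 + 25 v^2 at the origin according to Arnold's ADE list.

A_7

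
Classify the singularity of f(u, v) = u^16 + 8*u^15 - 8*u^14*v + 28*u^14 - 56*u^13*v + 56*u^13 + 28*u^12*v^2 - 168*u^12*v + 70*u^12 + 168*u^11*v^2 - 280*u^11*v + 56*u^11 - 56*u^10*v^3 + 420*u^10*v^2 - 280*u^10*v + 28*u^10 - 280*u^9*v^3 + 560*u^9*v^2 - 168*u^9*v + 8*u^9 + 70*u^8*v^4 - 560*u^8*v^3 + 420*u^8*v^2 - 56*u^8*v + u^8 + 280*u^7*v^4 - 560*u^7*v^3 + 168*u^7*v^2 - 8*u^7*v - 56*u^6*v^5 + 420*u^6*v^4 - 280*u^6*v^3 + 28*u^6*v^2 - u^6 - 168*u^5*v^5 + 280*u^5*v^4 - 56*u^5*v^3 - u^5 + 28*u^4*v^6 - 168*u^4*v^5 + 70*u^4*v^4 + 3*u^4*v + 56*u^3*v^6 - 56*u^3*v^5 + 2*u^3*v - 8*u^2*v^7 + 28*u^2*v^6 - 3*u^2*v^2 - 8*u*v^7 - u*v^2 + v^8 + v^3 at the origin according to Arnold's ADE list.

D_{9}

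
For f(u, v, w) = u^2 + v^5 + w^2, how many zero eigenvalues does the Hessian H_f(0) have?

1

Hessian at 0 has rank 2.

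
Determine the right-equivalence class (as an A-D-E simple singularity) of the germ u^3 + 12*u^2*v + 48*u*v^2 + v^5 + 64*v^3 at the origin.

The Hessian of f at 0 has rank 0. Corank 2; j^3 = (u + 4*v)^3 is a perfect cube, so E-series; the 5-jet and mu = 8 give E_8.

E_{8}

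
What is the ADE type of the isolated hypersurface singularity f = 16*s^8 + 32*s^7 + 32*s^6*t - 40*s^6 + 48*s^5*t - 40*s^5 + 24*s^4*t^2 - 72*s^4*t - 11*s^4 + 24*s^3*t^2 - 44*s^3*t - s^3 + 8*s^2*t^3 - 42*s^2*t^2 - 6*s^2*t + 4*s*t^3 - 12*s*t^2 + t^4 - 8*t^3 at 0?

The Hessian of f at 0 has rank 0. Corank 2; j^3 = -(s + 2*t)^3 is a perfect cube, so E-series; the 4-jet and mu = 6 give E_6.

E6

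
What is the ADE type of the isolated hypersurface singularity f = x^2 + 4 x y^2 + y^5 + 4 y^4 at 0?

The Hessian of f at 0 has rank 1. Corank 1: A-series; mu = 4 gives A_4.

A_{4}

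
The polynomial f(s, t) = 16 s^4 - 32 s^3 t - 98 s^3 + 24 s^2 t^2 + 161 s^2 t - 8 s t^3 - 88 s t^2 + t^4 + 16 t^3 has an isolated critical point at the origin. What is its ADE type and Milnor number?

Type D_{5}, Milnor number mu = 5.

The Hessian of f at 0 is [[0, 0], [0, 0]] with rank 0, so corank 2. A Groebner basis of the Jacobian ideal J(f) in C{s,t} is {s*t^2 + 343*s*t/2 - 98*t^2, 2401*s*t/8 + t^3 - 343*t^2/2, s^2 - 15*s*t/14 + 2*t^2/7}; counting standard monomials gives mu = 5. Corank 2; j^3 = -(2*s - t)*(7*s - 4*t)^2 has shape L^2 M (L != M), so D-series; mu = 5 gives D_5.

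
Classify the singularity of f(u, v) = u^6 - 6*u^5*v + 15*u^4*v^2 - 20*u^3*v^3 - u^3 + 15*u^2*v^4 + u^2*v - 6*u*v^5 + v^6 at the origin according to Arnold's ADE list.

D_7

The Hessian of f at 0 has rank 0. Corank 2; j^3 = -u^2*(u - v) has shape L^2 M (L != M), so D-series; mu = 7 gives D_7.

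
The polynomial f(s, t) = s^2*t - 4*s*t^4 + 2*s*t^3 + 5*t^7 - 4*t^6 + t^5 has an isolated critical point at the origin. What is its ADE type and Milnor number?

The Hessian of f at 0 is [[0, 0], [0, 0]] with rank 0, so corank 2. A Groebner basis of the Jacobian ideal J(f) in C{s,t} is {2*s^2/3 + s*t^3 + 11*s*t^2/6 + 7*s*t/12 + 7*t^3/12, -s*t/2 + t^4 - t^3/2, s^3 - s^2/3 - 2*s*t^2/3 - s*t/6 - t^3/6, s^2*t - 4*s^2/3 - 19*s*t^2/6 - 11*s*t/12 - 11*t^3/12}; counting standard monomials gives mu = 8. Corank 2; j^3 = s^2*t has shape L^2 M (L != M), so D-series; mu = 8 gives D_8.

Type D_{8}, Milnor number mu = 8.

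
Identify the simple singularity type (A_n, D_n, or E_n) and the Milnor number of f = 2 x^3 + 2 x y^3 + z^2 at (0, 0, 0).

Type E_7, Milnor number mu = 7.

The Hessian of f at 0 is [[0, 0, 0], [0, 0, 0], [0, 0, 2]] with rank 1, so corank 2. A Groebner basis of the Jacobian ideal J(f) in C{x,y,z} is {x^3, x*y^2, 3*x^2 + y^3, z}; counting standard monomials gives mu = 7. Corank 2; j^3 = 2*x^3 is a perfect cube, so E-series; the 4-jet and mu = 7 give E_7.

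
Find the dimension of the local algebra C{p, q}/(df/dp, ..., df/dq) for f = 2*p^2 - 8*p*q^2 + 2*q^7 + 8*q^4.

6

The Hessian of f at 0 is [[4, 0], [0, 0]] with rank 1, so corank 1. A Groebner basis of the Jacobian ideal J(f) in C{p,q} is {p^3, -p/2 + q^2}; counting standard monomials gives mu = 6. Corank 1: A-series; mu = 6 gives A_6.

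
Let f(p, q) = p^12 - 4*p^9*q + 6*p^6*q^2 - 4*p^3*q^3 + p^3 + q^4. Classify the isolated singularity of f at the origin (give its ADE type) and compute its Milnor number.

Type E_{6}, Milnor number mu = 6.

The Hessian of f at 0 has rank 0. Corank 2; j^3 = p^3 is a perfect cube, so E-series; the 4-jet and mu = 6 give E_6.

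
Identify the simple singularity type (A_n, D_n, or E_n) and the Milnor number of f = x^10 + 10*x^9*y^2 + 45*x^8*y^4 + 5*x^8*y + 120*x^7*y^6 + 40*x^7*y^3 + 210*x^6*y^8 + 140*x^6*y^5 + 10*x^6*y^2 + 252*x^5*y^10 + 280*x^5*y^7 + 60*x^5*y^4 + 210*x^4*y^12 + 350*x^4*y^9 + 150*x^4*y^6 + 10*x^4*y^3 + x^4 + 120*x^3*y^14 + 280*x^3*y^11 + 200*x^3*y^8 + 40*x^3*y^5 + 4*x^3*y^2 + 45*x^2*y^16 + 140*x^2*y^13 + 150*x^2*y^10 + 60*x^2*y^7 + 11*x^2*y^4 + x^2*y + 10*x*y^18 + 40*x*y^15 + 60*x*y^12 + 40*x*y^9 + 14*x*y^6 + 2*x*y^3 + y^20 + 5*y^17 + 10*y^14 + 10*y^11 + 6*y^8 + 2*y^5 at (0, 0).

The Hessian of f at 0 is [[0, 0], [0, 0]] with rank 0, so corank 2. A Groebner basis of the Jacobian ideal J(f) in C{x,y} is {x^3, x^2*y, -x^2/4 + x*y^2, x*y + y^3}; counting standard monomials gives mu = 6. Corank 2; j^3 = x^2*y has shape L^2 M (L != M), so D-series; mu = 6 gives D_6.

Type D6, Milnor number mu = 6.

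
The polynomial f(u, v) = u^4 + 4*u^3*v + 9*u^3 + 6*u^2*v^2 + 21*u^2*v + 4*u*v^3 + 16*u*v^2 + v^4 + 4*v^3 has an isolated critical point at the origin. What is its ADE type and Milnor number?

Type D_{5}, Milnor number mu = 5.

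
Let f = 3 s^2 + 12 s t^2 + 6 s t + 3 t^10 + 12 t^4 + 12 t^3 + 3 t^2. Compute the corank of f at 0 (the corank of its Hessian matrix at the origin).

The Hessian at 0 is [[6, 6], [6, 6]] of rank 1; hence corank 1.

1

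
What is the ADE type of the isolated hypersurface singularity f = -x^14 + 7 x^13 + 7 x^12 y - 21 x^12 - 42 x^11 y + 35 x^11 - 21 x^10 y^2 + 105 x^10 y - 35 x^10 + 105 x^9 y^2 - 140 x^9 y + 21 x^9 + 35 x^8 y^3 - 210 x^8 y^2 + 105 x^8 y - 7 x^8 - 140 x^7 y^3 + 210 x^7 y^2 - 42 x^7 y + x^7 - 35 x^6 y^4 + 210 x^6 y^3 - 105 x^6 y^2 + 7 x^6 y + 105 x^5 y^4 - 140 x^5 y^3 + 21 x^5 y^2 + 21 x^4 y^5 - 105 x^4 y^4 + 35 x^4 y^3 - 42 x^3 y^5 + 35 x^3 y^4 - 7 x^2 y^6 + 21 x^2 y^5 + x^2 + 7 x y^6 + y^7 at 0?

The Hessian of f at 0 has rank 1. Corank 1: A-series; mu = 6 gives A_6.

A_{6}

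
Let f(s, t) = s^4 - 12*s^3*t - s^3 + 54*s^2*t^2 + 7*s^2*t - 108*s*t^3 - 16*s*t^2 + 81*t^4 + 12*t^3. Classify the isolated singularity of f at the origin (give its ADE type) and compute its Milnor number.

Type D_5, Milnor number mu = 5.

The Hessian of f at 0 is [[0, 0], [0, 0]] with rank 0, so corank 2. A Groebner basis of the Jacobian ideal J(f) in C{s,t} is {s*t^2 + s*t/2 - t^2, s*t/4 + t^3 - t^2/2, s^2 - 5*s*t + 6*t^2}; counting standard monomials gives mu = 5. Corank 2; j^3 = -(s - 3*t)*(s - 2*t)^2 has shape L^2 M (L != M), so D-series; mu = 5 gives D_5.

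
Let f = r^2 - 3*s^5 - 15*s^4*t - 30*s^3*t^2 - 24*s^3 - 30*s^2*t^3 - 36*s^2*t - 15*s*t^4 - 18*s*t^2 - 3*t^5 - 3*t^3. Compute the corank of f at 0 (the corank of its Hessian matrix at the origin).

2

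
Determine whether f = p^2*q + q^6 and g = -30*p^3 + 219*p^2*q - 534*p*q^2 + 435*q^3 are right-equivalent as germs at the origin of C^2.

No.

The Hessian of f at 0 is [[0, 0], [0, 0]] with rank 0, so corank 2. A Groebner basis of the Jacobian ideal J(f) in C{p,q} is {p^2/6 + q^5, p^3, p*q}; counting standard monomials gives mu = 7. Corank 2; j^3 = p^2*q has shape L^2 M (L != M), so D-series; mu = 7 gives D_7. The Hessian of g at 0 is [[0, 0], [0, 0]] with rank 0, so corank 2. A Groebner basis of the Jacobian ideal J(g) in C{p,q} is {q^3, p^2 - 71*q^2/11, p*q - 28*q^2/11}; counting standard monomials gives mu = 4. Corank 2; j^3 = -3*(2*p - 5*q)*(5*p^2 - 24*p*q + 29*q^2) splits into three distinct lines over C (the quadratic factor has nonzero discriminant), so D_4. f is D_7 but g is D_4, hence not right-equivalent.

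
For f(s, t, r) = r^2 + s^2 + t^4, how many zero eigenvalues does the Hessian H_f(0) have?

The Hessian at 0 is [[2, 0, 0], [0, 0, 0], [0, 0, 2]] of rank 2; hence corank 1.

1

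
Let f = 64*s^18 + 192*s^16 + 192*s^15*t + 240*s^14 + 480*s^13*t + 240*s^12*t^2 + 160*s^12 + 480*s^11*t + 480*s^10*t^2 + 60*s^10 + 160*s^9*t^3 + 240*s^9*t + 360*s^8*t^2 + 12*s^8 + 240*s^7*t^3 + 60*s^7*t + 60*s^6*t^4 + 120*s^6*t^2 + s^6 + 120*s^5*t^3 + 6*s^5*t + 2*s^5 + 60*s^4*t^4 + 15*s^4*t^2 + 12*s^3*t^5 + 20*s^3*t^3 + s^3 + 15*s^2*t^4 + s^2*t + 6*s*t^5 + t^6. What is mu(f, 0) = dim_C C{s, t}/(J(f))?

The Hessian of f at 0 has rank 0. Corank 2; j^3 = s^2*(s + t) has shape L^2 M (L != M), so D-series; mu = 7 gives D_7.

7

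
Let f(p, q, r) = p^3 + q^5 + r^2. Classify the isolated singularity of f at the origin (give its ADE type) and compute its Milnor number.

Type E_8, Milnor number mu = 8.

The Hessian of f at 0 has rank 1. Corank 2; j^3 = p^3 is a perfect cube, so E-series; the 5-jet and mu = 8 give E_8.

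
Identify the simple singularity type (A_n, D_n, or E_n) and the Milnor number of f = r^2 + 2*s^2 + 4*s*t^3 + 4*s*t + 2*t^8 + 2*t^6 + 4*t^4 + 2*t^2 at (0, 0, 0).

The Hessian of f at 0 has rank 2. Corank 1: A-series; mu = 7 gives A_7.

Type A7, Milnor number mu = 7.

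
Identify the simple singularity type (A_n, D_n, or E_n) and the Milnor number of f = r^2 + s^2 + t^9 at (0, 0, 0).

Type A_8, Milnor number mu = 8.

The Hessian of f at 0 is [[2, 0, 0], [0, 0, 0], [0, 0, 2]] with rank 2, so corank 1. A Groebner basis of the Jacobian ideal J(f) in C{s,t,r} is {t^8, s, r}; counting standard monomials gives mu = 8. Corank 1: A-series; mu = 8 gives A_8.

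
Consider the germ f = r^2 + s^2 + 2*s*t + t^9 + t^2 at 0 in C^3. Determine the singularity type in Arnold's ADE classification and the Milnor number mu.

Type A_8, Milnor number mu = 8.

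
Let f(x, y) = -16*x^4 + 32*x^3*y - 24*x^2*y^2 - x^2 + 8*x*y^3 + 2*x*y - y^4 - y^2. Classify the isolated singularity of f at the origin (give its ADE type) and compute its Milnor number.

Type A_3, Milnor number mu = 3.

The Hessian of f at 0 is [[-2, 2], [2, -2]] with rank 1, so corank 1. A Groebner basis of the Jacobian ideal J(f) in C{x,y} is {y^3, x - y}; counting standard monomials gives mu = 3. Corank 1: A-series; mu = 3 gives A_3.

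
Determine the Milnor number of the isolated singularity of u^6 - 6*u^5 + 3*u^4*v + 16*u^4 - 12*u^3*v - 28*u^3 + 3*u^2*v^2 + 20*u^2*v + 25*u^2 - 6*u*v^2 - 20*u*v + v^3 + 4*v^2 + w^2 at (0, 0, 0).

2

The Hessian of f at 0 has rank 2. Corank 1: A-series; mu = 2 gives A_2.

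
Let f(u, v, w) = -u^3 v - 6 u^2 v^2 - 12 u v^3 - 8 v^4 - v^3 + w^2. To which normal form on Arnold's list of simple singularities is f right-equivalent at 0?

E7

The Hessian of f at 0 is [[0, 0, 0], [0, 0, 0], [0, 0, 2]] with rank 1, so corank 2. A Groebner basis of the Jacobian ideal J(f) in C{u,v,w} is {u^3 - 12*u*v^2 + 3*v^2, u^2*v + 4*u*v^2, v^3, w}; counting standard monomials gives mu = 7. Corank 2; j^3 = -v^3 is a perfect cube, so E-series; the 4-jet and mu = 7 give E_7.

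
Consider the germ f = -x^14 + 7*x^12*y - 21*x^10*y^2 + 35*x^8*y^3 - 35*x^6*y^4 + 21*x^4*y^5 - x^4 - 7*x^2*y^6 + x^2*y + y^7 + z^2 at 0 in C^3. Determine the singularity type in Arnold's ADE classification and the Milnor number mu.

The Hessian of f at 0 has rank 1. Corank 2; j^3 = x^2*y has shape L^2 M (L != M), so D-series; mu = 8 gives D_8.

Type D_{8}, Milnor number mu = 8.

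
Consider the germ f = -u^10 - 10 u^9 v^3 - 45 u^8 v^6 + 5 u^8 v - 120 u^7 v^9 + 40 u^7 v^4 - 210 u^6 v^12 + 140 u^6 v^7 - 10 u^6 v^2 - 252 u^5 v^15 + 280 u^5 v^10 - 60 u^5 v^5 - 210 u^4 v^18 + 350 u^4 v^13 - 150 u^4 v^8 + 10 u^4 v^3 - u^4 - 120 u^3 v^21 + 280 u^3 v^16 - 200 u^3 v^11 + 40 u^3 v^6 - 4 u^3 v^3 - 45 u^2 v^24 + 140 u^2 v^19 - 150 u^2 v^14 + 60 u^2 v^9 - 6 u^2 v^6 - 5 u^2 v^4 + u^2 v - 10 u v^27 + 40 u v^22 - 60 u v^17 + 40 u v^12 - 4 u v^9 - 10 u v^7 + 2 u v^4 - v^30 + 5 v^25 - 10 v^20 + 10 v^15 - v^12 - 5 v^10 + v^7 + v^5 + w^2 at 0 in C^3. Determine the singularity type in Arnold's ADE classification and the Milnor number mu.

The Hessian of f at 0 has rank 1. Corank 2; j^3 = u^2*v has shape L^2 M (L != M), so D-series; mu = 6 gives D_6.

Type D_{6}, Milnor number mu = 6.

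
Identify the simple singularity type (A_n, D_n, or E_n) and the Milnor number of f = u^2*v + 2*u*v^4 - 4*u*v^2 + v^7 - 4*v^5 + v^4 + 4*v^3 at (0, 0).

Type D_5, Milnor number mu = 5.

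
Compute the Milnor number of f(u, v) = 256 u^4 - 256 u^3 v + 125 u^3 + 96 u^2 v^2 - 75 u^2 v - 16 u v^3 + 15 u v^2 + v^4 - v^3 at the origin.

6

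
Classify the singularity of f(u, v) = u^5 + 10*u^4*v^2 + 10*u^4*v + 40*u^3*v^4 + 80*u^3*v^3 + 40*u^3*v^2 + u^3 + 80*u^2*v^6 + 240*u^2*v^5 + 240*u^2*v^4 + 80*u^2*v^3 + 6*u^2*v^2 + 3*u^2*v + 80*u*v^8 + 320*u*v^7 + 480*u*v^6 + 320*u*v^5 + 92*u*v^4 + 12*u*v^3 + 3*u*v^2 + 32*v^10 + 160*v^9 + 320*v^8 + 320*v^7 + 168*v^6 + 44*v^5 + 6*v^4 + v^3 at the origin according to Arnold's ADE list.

The Hessian of f at 0 is [[0, 0], [0, 0]] with rank 0, so corank 2. A Groebner basis of the Jacobian ideal J(f) in C{u,v} is {-5*u^2/16 + u*v^3 - 5*u*v^2/4 - 5*u*v/8 - 5*v^3/4 - 5*v^2/16, u^2/4 + u*v^2 + u*v/2 + v^4 + v^3 + v^2/4, u^3 - 3*u^2/4 - 6*u*v^2 - 3*u*v/2 - 5*v^3 - 3*v^2/4, u^2*v + u^2/4 + 3*u*v^2 + u*v/2 + 2*v^3 + v^2/4}; counting standard monomials gives mu = 8. Corank 2; j^3 = (u + v)^3 is a perfect cube, so E-series; the 5-jet and mu = 8 give E_8.

E_8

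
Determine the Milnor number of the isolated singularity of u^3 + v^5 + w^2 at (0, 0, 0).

The Hessian of f at 0 has rank 1. Corank 2; j^3 = u^3 is a perfect cube, so E-series; the 5-jet and mu = 8 give E_8.

8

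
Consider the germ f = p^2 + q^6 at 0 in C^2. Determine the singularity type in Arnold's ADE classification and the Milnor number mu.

Type A_{5}, Milnor number mu = 5.

The Hessian of f at 0 is [[2, 0], [0, 0]] with rank 1, so corank 1. A Groebner basis of the Jacobian ideal J(f) in C{p,q} is {q^5, p}; counting standard monomials gives mu = 5. Corank 1: A-series; mu = 5 gives A_5.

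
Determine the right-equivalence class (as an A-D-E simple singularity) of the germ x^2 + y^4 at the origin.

A3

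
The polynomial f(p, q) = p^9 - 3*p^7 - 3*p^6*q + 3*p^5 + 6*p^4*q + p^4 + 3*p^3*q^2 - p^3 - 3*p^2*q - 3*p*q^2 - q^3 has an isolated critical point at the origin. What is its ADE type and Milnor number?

The Hessian of f at 0 has rank 0. Corank 2; j^3 = -(p + q)^3 is a perfect cube, so E-series; the 4-jet and mu = 6 give E_6.

Type E6, Milnor number mu = 6.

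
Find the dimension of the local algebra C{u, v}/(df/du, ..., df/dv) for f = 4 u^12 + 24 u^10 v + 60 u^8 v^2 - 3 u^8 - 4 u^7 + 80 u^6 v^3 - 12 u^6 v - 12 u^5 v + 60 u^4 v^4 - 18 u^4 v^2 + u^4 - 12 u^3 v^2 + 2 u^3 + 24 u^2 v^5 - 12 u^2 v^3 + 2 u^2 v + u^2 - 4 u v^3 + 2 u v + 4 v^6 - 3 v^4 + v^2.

3

The Hessian of f at 0 is [[2, 2], [2, 2]] with rank 1, so corank 1. A Groebner basis of the Jacobian ideal J(f) in C{u,v} is {u^2 + u + v, u*v - u - v, u + v^2 + v}; counting standard monomials gives mu = 3. Corank 1: A-series; mu = 3 gives A_3.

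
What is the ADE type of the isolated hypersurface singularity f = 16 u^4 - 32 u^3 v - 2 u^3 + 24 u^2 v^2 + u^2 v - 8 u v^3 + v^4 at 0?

D_{5}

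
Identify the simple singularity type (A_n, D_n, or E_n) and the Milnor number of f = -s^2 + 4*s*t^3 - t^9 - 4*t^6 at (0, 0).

The Hessian of f at 0 has rank 1. Corank 1: A-series; mu = 8 gives A_8.

Type A_8, Milnor number mu = 8.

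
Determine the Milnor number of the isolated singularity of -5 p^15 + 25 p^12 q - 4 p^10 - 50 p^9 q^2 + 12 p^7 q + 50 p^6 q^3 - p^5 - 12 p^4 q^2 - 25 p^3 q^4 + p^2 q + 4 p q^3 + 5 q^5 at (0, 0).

The Hessian of f at 0 has rank 0. Corank 2; j^3 = p^2*q has shape L^2 M (L != M), so D-series; mu = 6 gives D_6.

6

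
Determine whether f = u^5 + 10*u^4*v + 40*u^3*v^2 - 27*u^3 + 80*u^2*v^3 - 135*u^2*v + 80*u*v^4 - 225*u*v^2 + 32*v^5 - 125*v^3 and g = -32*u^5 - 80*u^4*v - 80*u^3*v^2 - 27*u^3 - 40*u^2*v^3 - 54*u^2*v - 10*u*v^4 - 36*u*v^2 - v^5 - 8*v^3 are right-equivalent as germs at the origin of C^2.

The Hessian of f at 0 has rank 0. Corank 2; j^3 = -(3*u + 5*v)^3 is a perfect cube, so E-series; the 5-jet and mu = 8 give E_8. The Hessian of g at 0 has rank 0. Corank 2; j^3 = -(3*u + 2*v)^3 is a perfect cube, so E-series; the 5-jet and mu = 8 give E_8. Both have type E_8, hence right-equivalent.

Yes.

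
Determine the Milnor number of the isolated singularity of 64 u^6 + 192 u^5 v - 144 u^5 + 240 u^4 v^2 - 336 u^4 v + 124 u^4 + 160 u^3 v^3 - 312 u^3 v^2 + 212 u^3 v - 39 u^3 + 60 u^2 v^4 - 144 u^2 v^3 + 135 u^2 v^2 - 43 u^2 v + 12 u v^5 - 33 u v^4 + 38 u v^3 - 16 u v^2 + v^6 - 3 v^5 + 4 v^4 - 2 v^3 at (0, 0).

4

The Hessian of f at 0 has rank 0. Corank 2; j^3 = -(3*u + v)*(13*u^2 + 10*u*v + 2*v^2) splits into three distinct lines over C (the quadratic factor has nonzero discriminant), so D_4.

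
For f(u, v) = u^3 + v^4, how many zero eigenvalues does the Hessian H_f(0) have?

2

Hessian at 0 has rank 0.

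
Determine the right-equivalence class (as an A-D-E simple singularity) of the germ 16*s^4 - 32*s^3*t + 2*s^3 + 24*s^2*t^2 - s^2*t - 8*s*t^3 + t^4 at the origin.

D5

The Hessian of f at 0 has rank 0. Corank 2; j^3 = s^2*(2*s - t) has shape L^2 M (L != M), so D-series; mu = 5 gives D_5.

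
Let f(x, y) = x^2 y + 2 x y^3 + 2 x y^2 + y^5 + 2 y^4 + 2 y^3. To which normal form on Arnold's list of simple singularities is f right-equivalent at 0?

D_{4}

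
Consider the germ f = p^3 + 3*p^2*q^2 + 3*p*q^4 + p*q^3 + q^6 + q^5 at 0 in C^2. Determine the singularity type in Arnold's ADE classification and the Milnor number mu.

The Hessian of f at 0 has rank 0. Corank 2; j^3 = p^3 is a perfect cube, so E-series; the 4-jet and mu = 7 give E_7.

Type E_{7}, Milnor number mu = 7.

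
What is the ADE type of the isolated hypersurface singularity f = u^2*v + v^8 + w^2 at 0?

D_{9}

The Hessian of f at 0 has rank 1. Corank 2; j^3 = u^2*v has shape L^2 M (L != M), so D-series; mu = 9 gives D_9.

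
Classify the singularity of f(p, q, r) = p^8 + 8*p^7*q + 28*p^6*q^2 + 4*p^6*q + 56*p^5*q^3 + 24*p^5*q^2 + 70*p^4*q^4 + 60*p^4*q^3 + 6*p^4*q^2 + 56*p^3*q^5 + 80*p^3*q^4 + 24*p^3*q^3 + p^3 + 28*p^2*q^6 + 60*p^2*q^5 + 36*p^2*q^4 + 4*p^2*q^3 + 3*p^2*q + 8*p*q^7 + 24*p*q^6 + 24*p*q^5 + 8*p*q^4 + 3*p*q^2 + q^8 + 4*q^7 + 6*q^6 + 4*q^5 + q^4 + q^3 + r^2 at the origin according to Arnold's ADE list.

E_6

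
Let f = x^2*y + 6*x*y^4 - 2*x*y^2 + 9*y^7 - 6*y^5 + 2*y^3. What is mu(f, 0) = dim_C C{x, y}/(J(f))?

The Hessian of f at 0 is [[0, 0], [0, 0]] with rank 0, so corank 2. A Groebner basis of the Jacobian ideal J(f) in C{x,y} is {y^3, x^2 + 2*y^2, x*y - y^2}; counting standard monomials gives mu = 4. Corank 2; j^3 = y*(x^2 - 2*x*y + 2*y^2) splits into three distinct lines over C (the quadratic factor has nonzero discriminant), so D_4.

4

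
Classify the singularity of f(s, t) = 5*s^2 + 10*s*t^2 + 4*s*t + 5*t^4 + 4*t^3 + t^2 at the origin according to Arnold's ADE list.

A_1

The Hessian of f at 0 has rank 2. Corank 0: nondegenerate Morse point, so A_1.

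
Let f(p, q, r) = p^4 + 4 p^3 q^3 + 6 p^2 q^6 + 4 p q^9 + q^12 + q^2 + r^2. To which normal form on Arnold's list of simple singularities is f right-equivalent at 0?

A_3

The Hessian of f at 0 has rank 2. Corank 1: A-series; mu = 3 gives A_3.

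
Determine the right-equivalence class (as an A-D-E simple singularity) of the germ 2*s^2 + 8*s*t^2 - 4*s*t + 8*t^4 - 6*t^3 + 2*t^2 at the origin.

The Hessian of f at 0 has rank 1. Corank 1: A-series; mu = 2 gives A_2.

A_2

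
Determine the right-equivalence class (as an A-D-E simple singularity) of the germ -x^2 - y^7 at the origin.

The Hessian of f at 0 has rank 1. Corank 1: A-series; mu = 6 gives A_6.

A_6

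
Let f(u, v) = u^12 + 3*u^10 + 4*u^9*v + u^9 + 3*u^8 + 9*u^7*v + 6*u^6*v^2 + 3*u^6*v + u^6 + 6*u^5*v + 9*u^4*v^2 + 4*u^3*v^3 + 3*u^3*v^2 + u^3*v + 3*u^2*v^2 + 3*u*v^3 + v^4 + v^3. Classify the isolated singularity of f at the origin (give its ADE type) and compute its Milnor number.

Type E_7, Milnor number mu = 7.

The Hessian of f at 0 has rank 0. Corank 2; j^3 = v^3 is a perfect cube, so E-series; the 4-jet and mu = 7 give E_7.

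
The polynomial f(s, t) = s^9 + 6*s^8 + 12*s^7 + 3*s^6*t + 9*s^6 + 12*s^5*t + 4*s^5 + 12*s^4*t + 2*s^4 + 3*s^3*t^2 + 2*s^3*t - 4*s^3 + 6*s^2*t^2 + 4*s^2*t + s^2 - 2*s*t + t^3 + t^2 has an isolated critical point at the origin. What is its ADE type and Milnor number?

The Hessian of f at 0 is [[2, -2], [-2, 2]] with rank 1, so corank 1. A Groebner basis of the Jacobian ideal J(f) in C{s,t} is {t^2, s - t}; counting standard monomials gives mu = 2. Corank 1: A-series; mu = 2 gives A_2.

Type A_{2}, Milnor number mu = 2.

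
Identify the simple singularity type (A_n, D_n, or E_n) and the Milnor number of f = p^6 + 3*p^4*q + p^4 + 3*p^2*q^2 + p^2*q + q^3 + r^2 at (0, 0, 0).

Type D_4, Milnor number mu = 4.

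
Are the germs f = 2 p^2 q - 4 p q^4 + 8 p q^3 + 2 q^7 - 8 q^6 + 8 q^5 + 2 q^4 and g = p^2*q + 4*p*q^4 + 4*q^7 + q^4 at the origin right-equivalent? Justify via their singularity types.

The Hessian of f at 0 has rank 0. Corank 2; j^3 = 2*p^2*q has shape L^2 M (L != M), so D-series; mu = 5 gives D_5. The Hessian of g at 0 has rank 0. Corank 2; j^3 = p^2*q has shape L^2 M (L != M), so D-series; mu = 5 gives D_5. Both have type D_5, hence right-equivalent.

Yes.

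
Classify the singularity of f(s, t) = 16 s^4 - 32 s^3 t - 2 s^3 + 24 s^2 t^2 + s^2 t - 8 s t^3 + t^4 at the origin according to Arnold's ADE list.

D5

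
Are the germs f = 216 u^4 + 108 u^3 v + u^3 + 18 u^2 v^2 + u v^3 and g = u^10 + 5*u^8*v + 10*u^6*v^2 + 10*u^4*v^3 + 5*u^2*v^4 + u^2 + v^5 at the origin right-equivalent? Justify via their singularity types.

The Hessian of f at 0 has rank 0. Corank 2; j^3 = u^3 is a perfect cube, so E-series; the 4-jet and mu = 7 give E_7. The Hessian of g at 0 has rank 1. Corank 1: A-series; mu = 4 gives A_4. f is E_7 but g is A_4, hence not right-equivalent.

No.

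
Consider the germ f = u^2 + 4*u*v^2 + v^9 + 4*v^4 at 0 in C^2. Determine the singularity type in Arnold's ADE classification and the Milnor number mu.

Type A_8, Milnor number mu = 8.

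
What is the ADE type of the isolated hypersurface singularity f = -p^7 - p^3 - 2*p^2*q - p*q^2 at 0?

D_{8}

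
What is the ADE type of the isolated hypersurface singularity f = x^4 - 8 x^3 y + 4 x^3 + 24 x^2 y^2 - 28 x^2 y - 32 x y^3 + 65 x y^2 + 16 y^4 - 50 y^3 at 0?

D_5

The Hessian of f at 0 is [[0, 0], [0, 0]] with rank 0, so corank 2. A Groebner basis of the Jacobian ideal J(f) in C{x,y} is {x*y^2 - 10*x*y + 25*y^2, -4*x*y + y^3 + 10*y^2, x^2 - 9*x*y/2 + 5*y^2}; counting standard monomials gives mu = 5. Corank 2; j^3 = (x - 2*y)*(2*x - 5*y)^2 has shape L^2 M (L != M), so D-series; mu = 5 gives D_5.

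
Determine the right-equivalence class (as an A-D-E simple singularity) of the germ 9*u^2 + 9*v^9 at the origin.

A8

The Hessian of f at 0 is [[18, 0], [0, 0]] with rank 1, so corank 1. A Groebner basis of the Jacobian ideal J(f) in C{u,v} is {v^8, u}; counting standard monomials gives mu = 8. Corank 1: A-series; mu = 8 gives A_8.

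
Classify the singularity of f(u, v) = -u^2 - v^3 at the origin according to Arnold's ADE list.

A_2

The Hessian of f at 0 is [[-2, 0], [0, 0]] with rank 1, so corank 1. A Groebner basis of the Jacobian ideal J(f) in C{u,v} is {v^2, u}; counting standard monomials gives mu = 2. Corank 1: A-series; mu = 2 gives A_2.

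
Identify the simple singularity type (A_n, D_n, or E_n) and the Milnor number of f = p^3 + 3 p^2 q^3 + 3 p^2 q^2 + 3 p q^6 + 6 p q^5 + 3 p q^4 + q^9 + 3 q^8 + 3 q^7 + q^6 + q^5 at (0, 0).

Type E_8, Milnor number mu = 8.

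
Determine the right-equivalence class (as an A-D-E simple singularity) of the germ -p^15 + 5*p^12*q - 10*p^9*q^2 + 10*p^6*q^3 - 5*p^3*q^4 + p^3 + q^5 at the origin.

E_8

The Hessian of f at 0 has rank 0. Corank 2; j^3 = p^3 is a perfect cube, so E-series; the 5-jet and mu = 8 give E_8.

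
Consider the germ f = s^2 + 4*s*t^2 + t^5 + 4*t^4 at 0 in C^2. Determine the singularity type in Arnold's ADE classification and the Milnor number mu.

Type A_4, Milnor number mu = 4.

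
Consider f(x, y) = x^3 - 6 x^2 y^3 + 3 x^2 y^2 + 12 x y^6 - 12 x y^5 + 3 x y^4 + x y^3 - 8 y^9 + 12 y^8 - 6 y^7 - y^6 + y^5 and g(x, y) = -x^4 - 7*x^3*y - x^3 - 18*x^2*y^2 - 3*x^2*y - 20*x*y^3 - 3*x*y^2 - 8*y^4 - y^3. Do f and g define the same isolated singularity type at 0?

Yes.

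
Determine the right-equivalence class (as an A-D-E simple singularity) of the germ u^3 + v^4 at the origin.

E_{6}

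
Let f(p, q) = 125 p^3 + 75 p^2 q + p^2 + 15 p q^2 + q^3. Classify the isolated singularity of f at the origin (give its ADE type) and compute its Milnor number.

The Hessian of f at 0 has rank 1. Corank 1: A-series; mu = 2 gives A_2.

Type A_2, Milnor number mu = 2.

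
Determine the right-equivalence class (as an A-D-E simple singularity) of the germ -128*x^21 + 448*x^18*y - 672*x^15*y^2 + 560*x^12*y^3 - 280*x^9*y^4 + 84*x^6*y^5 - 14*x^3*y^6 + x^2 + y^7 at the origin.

A6

The Hessian of f at 0 has rank 1. Corank 1: A-series; mu = 6 gives A_6.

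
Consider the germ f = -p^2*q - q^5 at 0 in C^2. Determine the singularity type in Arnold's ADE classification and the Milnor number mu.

Type D6, Milnor number mu = 6.

The Hessian of f at 0 has rank 0. Corank 2; j^3 = -p^2*q has shape L^2 M (L != M), so D-series; mu = 6 gives D_6.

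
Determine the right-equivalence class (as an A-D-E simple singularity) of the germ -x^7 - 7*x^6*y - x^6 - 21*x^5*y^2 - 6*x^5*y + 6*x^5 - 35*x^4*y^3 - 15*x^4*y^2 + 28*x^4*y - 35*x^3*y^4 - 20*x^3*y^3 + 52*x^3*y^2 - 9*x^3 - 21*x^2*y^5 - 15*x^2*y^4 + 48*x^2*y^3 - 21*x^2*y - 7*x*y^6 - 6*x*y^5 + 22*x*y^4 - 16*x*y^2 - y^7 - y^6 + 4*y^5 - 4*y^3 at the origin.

D7

The Hessian of f at 0 is [[0, 0], [0, 0]] with rank 0, so corank 2. A Groebner basis of the Jacobian ideal J(f) in C{x,y} is {-243*x^2 - 405*x*y + y^4 - 162*y^2, x^3 + 6*x^2 + 8*x*y + 8*y^3/27 + 8*y^2/3, x^2*y - 6*x^2 - 8*x*y - 4*y^3/9 - 8*y^2/3, 9*x^2/2 + x*y^2 + 6*x*y + 2*y^3/3 + 2*y^2}; counting standard monomials gives mu = 7. Corank 2; j^3 = -(x + y)*(3*x + 2*y)^2 has shape L^2 M (L != M), so D-series; mu = 7 gives D_7.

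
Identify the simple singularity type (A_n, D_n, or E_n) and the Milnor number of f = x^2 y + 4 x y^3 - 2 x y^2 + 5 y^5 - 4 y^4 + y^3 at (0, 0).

Type D_{6}, Milnor number mu = 6.

The Hessian of f at 0 is [[0, 0], [0, 0]] with rank 0, so corank 2. A Groebner basis of the Jacobian ideal J(f) in C{x,y} is {x^3 - 6*x^2 + 25*x*y/2 - 13*y^2/2, x^2*y - 4*x^2 + 17*x*y/2 - 9*y^2/2, -2*x^2 + x*y^2 + 9*x*y/2 - 5*y^2/2, x*y/2 + y^3 - y^2/2}; counting standard monomials gives mu = 6. Corank 2; j^3 = y*(x - y)^2 has shape L^2 M (L != M), so D-series; mu = 6 gives D_6.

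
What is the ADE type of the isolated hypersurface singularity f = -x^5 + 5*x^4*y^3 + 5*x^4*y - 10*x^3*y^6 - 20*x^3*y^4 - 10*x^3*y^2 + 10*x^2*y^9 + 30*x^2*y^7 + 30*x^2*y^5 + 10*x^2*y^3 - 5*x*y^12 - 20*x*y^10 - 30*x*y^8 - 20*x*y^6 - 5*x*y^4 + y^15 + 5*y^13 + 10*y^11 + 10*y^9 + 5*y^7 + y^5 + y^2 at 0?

A_{4}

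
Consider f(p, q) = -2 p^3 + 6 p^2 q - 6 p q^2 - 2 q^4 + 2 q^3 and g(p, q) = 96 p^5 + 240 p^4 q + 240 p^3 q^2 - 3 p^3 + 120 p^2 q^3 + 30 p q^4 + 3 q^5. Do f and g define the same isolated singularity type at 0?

The Hessian of f at 0 is [[0, 0], [0, 0]] with rank 0, so corank 2. A Groebner basis of the Jacobian ideal J(f) in C{p,q} is {q^3, p^2 - 2*p*q + q^2}; counting standard monomials gives mu = 6. Corank 2; j^3 = -2*(p - q)^3 is a perfect cube, so E-series; the 4-jet and mu = 6 give E_6. The Hessian of g at 0 is [[0, 0], [0, 0]] with rank 0, so corank 2. A Groebner basis of the Jacobian ideal J(g) in C{p,q} is {q^5, p*q^3 + q^4/8, p^2}; counting standard monomials gives mu = 8. Corank 2; j^3 = -3*p^3 is a perfect cube, so E-series; the 5-jet and mu = 8 give E_8. f is E_6 but g is E_8, hence not right-equivalent.

No.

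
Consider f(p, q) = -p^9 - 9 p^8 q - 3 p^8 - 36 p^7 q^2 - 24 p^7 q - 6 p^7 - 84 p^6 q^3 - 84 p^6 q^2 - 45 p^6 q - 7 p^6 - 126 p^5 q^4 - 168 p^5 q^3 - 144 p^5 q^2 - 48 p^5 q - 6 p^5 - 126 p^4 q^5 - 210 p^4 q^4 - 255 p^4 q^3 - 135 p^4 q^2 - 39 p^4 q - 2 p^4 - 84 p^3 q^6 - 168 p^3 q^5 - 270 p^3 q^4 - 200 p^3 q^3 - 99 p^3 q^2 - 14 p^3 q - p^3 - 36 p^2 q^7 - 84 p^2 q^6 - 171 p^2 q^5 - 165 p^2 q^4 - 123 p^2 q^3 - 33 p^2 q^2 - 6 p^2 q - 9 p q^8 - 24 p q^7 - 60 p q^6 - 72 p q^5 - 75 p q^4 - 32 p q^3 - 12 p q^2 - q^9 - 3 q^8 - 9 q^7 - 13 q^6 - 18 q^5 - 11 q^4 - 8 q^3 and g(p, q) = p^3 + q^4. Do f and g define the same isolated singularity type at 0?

Yes.

The Hessian of f at 0 has rank 0. Corank 2; j^3 = -(p + 2*q)^3 is a perfect cube, so E-series; the 4-jet and mu = 6 give E_6. The Hessian of g at 0 has rank 0. Corank 2; j^3 = p^3 is a perfect cube, so E-series; the 4-jet and mu = 6 give E_6. Both have type E_6, hence right-equivalent.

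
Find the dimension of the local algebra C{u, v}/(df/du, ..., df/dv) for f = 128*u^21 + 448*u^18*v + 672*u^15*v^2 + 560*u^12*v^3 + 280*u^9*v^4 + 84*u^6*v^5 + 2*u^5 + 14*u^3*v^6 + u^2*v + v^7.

8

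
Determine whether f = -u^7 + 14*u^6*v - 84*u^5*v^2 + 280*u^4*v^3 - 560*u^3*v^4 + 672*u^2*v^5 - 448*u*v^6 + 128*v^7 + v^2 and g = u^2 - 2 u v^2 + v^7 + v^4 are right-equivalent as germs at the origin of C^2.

The Hessian of f at 0 is [[0, 0], [0, 2]] with rank 1, so corank 1. A Groebner basis of the Jacobian ideal J(f) in C{u,v} is {u^6, v}; counting standard monomials gives mu = 6. Corank 1: A-series; mu = 6 gives A_6. The Hessian of g at 0 is [[2, 0], [0, 0]] with rank 1, so corank 1. A Groebner basis of the Jacobian ideal J(g) in C{u,v} is {u^3, -u + v^2}; counting standard monomials gives mu = 6. Corank 1: A-series; mu = 6 gives A_6. Both have type A_6, hence right-equivalent.

Yes.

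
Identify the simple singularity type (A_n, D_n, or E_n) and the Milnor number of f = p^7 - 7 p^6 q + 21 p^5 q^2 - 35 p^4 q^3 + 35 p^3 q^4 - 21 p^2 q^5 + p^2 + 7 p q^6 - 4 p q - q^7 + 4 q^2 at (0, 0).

Type A_6, Milnor number mu = 6.

The Hessian of f at 0 is [[2, -4], [-4, 8]] with rank 1, so corank 1. A Groebner basis of the Jacobian ideal J(f) in C{p,q} is {q^6, p - 2*q}; counting standard monomials gives mu = 6. Corank 1: A-series; mu = 6 gives A_6.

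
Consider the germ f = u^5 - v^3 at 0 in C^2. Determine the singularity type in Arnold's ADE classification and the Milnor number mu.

Type E8, Milnor number mu = 8.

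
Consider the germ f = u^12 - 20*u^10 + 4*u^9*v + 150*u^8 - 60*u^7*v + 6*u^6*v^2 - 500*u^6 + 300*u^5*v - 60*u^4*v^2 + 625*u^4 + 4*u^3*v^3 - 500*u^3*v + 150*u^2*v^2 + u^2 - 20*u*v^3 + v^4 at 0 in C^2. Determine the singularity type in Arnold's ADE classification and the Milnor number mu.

Type A3, Milnor number mu = 3.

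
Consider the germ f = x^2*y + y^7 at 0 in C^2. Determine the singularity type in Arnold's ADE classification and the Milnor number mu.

Type D_8, Milnor number mu = 8.

The Hessian of f at 0 is [[0, 0], [0, 0]] with rank 0, so corank 2. A Groebner basis of the Jacobian ideal J(f) in C{x,y} is {x^2/7 + y^6, x^3, x*y}; counting standard monomials gives mu = 8. Corank 2; j^3 = x^2*y has shape L^2 M (L != M), so D-series; mu = 8 gives D_8.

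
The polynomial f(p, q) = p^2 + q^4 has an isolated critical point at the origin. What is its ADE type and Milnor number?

Type A_{3}, Milnor number mu = 3.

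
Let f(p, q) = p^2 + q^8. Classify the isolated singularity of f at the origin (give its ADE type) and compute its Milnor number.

Type A7, Milnor number mu = 7.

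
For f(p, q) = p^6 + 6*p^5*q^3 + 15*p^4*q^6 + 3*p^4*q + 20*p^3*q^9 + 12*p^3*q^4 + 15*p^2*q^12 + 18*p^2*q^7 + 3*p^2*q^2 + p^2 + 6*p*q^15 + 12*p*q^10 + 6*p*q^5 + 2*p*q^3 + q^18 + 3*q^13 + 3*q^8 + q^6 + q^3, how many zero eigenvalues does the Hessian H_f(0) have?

1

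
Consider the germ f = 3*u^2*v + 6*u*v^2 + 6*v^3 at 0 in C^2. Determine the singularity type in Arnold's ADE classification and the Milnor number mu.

The Hessian of f at 0 is [[0, 0], [0, 0]] with rank 0, so corank 2. A Groebner basis of the Jacobian ideal J(f) in C{u,v} is {v^3, u^2 + 2*v^2, u*v + v^2}; counting standard monomials gives mu = 4. Corank 2; j^3 = 3*v*(u^2 + 2*u*v + 2*v^2) splits into three distinct lines over C (the quadratic factor has nonzero discriminant), so D_4.

Type D_{4}, Milnor number mu = 4.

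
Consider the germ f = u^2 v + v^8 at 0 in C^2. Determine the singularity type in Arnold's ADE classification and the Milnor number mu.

Type D9, Milnor number mu = 9.

The Hessian of f at 0 has rank 0. Corank 2; j^3 = u^2*v has shape L^2 M (L != M), so D-series; mu = 9 gives D_9.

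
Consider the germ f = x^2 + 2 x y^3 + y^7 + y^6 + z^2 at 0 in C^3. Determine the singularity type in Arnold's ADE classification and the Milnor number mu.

Type A_{6}, Milnor number mu = 6.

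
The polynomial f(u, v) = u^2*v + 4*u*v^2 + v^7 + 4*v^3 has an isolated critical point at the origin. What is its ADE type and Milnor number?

The Hessian of f at 0 has rank 0. Corank 2; j^3 = v*(u + 2*v)^2 has shape L^2 M (L != M), so D-series; mu = 8 gives D_8.

Type D_8, Milnor number mu = 8.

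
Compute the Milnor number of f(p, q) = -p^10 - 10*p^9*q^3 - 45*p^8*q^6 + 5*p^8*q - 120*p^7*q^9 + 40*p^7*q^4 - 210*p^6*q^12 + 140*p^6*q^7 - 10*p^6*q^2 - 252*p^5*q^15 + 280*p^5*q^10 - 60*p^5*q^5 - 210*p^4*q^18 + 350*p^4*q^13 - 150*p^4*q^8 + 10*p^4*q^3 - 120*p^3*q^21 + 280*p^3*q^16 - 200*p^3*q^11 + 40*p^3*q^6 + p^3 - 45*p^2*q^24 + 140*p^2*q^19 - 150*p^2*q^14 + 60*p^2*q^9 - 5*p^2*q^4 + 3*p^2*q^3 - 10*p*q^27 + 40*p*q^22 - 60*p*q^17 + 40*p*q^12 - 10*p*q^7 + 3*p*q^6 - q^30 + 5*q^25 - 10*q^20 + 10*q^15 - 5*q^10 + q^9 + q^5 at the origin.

8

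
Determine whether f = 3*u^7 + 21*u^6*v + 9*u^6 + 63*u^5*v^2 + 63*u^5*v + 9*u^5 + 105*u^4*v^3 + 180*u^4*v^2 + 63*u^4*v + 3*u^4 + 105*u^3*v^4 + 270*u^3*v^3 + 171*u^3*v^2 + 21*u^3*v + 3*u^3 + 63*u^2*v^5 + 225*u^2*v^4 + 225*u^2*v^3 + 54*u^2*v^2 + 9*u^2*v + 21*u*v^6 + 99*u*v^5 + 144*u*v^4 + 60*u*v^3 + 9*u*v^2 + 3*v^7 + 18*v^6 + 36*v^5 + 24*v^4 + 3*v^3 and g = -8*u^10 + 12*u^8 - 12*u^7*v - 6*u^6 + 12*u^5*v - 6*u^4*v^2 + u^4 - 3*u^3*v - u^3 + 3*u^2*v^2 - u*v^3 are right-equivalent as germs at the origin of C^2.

The Hessian of f at 0 has rank 0. Corank 2; j^3 = 3*(u + v)^3 is a perfect cube, so E-series; the 4-jet and mu = 7 give E_7. The Hessian of g at 0 has rank 0. Corank 2; j^3 = -u^3 is a perfect cube, so E-series; the 4-jet and mu = 7 give E_7. Both have type E_7, hence right-equivalent.

Yes.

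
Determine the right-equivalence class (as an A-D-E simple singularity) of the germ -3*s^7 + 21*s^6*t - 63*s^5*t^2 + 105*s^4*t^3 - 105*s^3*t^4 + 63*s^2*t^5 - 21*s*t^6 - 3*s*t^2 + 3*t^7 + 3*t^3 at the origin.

D8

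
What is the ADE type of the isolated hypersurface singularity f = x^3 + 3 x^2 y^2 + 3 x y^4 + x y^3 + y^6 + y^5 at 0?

E_{7}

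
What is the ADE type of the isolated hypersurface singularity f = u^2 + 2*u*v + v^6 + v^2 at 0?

The Hessian of f at 0 has rank 1. Corank 1: A-series; mu = 5 gives A_5.

A_{5}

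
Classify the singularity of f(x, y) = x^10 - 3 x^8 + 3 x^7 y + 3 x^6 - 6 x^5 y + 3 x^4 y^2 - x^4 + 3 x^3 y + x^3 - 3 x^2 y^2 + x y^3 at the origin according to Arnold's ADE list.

E7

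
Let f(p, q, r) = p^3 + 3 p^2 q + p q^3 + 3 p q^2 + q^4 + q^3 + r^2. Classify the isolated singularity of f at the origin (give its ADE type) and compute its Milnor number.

The Hessian of f at 0 has rank 1. Corank 2; j^3 = (p + q)^3 is a perfect cube, so E-series; the 4-jet and mu = 7 give E_7.

Type E_7, Milnor number mu = 7.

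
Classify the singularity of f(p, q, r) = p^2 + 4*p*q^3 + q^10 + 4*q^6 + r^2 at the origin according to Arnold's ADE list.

The Hessian of f at 0 has rank 2. Corank 1: A-series; mu = 9 gives A_9.

A_{9}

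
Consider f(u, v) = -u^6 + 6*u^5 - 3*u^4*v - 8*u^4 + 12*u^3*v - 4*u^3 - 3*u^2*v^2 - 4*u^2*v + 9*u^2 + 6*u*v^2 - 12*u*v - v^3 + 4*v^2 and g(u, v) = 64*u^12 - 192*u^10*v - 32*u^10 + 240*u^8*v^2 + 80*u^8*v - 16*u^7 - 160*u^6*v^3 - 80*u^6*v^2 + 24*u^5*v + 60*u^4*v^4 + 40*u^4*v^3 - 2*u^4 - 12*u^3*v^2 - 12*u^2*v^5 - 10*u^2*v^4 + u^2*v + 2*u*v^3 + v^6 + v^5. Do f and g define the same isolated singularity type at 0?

The Hessian of f at 0 has rank 1. Corank 1: A-series; mu = 2 gives A_2. The Hessian of g at 0 has rank 0. Corank 2; j^3 = u^2*v has shape L^2 M (L != M), so D-series; mu = 7 gives D_7. f is A_2 but g is D_7, hence not right-equivalent.

No.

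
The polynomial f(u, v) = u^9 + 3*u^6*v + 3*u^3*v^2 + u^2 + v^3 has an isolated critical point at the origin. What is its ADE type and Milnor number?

Type A2, Milnor number mu = 2.

The Hessian of f at 0 is [[2, 0], [0, 0]] with rank 1, so corank 1. A Groebner basis of the Jacobian ideal J(f) in C{u,v} is {v^2, u}; counting standard monomials gives mu = 2. Corank 1: A-series; mu = 2 gives A_2.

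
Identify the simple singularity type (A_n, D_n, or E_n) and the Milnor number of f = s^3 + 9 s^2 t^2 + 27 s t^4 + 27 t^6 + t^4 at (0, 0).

Type E6, Milnor number mu = 6.

The Hessian of f at 0 is [[0, 0], [0, 0]] with rank 0, so corank 2. A Groebner basis of the Jacobian ideal J(f) in C{s,t} is {s^3, s^2*t, s^2/6 + s*t^2, t^3}; counting standard monomials gives mu = 6. Corank 2; j^3 = s^3 is a perfect cube, so E-series; the 4-jet and mu = 6 give E_6.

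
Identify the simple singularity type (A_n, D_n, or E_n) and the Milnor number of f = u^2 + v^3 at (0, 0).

The Hessian of f at 0 has rank 1. Corank 1: A-series; mu = 2 gives A_2.

Type A2, Milnor number mu = 2.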